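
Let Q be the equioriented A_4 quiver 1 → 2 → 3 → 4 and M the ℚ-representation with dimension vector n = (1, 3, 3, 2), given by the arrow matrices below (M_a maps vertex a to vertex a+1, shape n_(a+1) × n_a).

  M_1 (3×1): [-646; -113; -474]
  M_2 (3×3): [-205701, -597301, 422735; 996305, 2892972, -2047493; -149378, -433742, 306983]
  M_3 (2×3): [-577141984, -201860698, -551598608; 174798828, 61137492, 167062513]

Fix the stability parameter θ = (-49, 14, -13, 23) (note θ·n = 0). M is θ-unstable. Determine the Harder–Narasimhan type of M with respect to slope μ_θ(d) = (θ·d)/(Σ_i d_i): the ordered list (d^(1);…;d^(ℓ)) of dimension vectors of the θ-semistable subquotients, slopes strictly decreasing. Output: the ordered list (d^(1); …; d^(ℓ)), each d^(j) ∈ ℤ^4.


Via rank(M_{q-1}∘⋯∘M_p): M ≅ I[1,3], I[2,4]^2.
μ_θ-semistable layers: μ^(1)=23; μ^(2)=1/2; μ^(3)=-49

((0, 0, 0, 2); (0, 3, 3, 0); (1, 0, 0, 0))


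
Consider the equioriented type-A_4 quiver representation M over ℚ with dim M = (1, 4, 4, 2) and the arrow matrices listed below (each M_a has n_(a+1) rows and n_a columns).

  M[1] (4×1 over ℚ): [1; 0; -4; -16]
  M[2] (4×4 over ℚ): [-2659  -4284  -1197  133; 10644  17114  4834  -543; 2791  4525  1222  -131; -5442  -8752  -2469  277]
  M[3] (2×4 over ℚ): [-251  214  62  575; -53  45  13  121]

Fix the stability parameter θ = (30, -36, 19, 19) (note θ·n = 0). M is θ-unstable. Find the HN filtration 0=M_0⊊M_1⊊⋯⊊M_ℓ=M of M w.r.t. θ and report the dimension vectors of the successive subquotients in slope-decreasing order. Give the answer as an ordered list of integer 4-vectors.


Barcode: M ≅ I[1,4], I[2,3]^2, I[2,4]. HN layers by μ_θ (3 steps, strictly decreasing):
  μ^(1)=19; μ^(2)=-3; μ^(3)=-36

((0, 0, 4, 2); (1, 1, 0, 0); (0, 3, 0, 0))


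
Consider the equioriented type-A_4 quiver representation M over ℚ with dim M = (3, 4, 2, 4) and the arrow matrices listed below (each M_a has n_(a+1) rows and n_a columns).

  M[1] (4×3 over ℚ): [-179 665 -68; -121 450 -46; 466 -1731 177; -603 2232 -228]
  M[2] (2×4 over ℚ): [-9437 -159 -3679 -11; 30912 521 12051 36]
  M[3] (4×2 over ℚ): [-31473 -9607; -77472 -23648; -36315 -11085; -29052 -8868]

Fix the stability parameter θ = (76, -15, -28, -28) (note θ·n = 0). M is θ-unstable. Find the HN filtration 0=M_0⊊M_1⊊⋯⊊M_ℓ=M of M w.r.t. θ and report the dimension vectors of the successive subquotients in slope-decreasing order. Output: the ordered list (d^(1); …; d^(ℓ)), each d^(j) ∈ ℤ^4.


Via rank(M_{q-1}∘⋯∘M_p): M ≅ I[1,2], I[1,3], I[1,4], I[2,2], I[4,4]^3.
μ_θ-semistable layers: μ^(1)=61/2; μ^(2)=11; μ^(3)=5/4; μ^(4)=-15; μ^(5)=-28

((1, 1, 0, 0); (1, 1, 1, 0); (1, 1, 1, 1); (0, 1, 0, 0); (0, 0, 0, 3))


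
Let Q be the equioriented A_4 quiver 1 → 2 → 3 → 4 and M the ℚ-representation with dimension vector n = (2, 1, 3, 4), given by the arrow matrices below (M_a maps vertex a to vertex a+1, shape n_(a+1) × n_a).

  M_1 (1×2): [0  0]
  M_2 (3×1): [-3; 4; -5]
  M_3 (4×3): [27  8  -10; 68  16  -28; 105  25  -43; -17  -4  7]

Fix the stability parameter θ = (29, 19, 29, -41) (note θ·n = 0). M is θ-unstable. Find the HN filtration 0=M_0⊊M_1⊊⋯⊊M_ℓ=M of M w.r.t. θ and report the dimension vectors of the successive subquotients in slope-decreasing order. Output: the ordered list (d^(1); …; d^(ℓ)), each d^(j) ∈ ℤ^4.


Barcode: M ≅ I[1,1]^2, I[2,4], I[3,4]^2, I[4,4]. HN layers by μ_θ (4 steps, strictly decreasing):
  μ^(1)=29; μ^(2)=7/3; μ^(3)=-6; μ^(4)=-41

((2, 0, 0, 0); (0, 1, 1, 1); (0, 0, 2, 2); (0, 0, 0, 1))


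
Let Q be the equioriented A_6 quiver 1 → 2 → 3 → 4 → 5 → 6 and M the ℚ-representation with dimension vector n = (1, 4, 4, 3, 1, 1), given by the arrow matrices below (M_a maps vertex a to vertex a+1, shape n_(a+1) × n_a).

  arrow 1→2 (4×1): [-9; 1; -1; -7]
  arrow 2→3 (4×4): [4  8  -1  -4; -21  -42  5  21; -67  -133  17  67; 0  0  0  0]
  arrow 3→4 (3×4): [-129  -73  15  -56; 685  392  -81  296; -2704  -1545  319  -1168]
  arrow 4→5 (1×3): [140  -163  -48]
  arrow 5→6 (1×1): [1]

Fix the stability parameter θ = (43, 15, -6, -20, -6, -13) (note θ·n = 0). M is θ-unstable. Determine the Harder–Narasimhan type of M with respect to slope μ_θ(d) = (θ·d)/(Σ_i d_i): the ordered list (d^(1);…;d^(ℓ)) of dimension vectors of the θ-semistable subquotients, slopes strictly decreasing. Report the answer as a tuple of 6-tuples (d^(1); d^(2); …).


Interval decomposition of M: I[1,6], I[2,2], I[2,4]^2, I[3,3].
HN type (ℓ=4): μ^(1)=15; μ^(2)=13/6; μ^(3)=-11/3; μ^(4)=-6

((0, 1, 0, 0, 0, 0); (1, 1, 1, 1, 1, 1); (0, 2, 2, 2, 0, 0); (0, 0, 1, 0, 0, 0))


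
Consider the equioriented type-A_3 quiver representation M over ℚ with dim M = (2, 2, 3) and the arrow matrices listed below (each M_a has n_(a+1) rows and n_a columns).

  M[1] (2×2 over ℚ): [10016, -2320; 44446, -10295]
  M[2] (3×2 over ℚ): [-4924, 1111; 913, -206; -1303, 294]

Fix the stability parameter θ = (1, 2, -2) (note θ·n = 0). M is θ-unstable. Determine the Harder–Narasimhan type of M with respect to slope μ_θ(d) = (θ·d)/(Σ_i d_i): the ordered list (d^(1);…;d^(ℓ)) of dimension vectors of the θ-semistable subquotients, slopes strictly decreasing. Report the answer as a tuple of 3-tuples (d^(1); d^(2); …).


Via rank(M_{q-1}∘⋯∘M_p): M ≅ I[1,1], I[1,3], I[2,3], I[3,3].
μ_θ-semistable layers: μ^(1)=1; μ^(2)=1/3; μ^(3)=0; μ^(4)=-2

((1, 0, 0); (1, 1, 1); (0, 1, 1); (0, 0, 1))


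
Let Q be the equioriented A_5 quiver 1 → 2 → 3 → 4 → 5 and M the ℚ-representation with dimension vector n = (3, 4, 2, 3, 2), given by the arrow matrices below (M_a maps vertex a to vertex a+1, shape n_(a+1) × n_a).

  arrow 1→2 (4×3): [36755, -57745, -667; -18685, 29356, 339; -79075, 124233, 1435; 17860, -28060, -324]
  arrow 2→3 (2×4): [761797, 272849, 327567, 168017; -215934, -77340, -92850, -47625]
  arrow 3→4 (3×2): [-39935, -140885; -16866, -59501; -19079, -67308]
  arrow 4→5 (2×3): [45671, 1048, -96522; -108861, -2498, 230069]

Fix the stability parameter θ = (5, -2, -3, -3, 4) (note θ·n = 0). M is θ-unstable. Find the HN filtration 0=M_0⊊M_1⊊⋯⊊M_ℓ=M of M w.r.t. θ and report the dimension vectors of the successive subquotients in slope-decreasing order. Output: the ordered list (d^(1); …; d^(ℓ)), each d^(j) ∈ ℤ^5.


Barcode: M ≅ I[1,1], I[1,2], I[1,5], I[2,2], I[2,5], I[4,4]. HN layers by μ_θ (7 steps, strictly decreasing):
  μ^(1)=5; μ^(2)=4; μ^(3)=3/2; μ^(4)=-3/4; μ^(5)=-2; μ^(6)=-8/3; μ^(7)=-3

((1, 0, 0, 0, 0); (0, 0, 0, 0, 2); (1, 1, 0, 0, 0); (1, 1, 1, 1, 0); (0, 1, 0, 0, 0); (0, 1, 1, 1, 0); (0, 0, 0, 1, 0))


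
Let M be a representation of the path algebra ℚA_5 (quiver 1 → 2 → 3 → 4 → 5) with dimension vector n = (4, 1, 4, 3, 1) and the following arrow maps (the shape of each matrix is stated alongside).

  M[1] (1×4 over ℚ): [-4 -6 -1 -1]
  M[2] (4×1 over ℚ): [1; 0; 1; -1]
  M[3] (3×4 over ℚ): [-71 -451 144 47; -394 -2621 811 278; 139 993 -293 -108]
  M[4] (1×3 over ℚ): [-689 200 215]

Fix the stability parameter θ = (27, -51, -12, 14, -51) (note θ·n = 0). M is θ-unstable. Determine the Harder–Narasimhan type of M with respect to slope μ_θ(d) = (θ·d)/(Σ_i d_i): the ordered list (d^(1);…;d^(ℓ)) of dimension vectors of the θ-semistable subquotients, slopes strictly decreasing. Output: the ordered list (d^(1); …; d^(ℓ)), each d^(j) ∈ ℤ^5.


Via rank(M_{q-1}∘⋯∘M_p): M ≅ I[1,1]^3, I[1,5], I[3,3], I[3,4]^2.
μ_θ-semistable layers: μ^(1)=27; μ^(2)=14; μ^(3)=-12; μ^(4)=-73/5

((3, 0, 0, 0, 0); (0, 0, 0, 2, 0); (0, 0, 3, 0, 0); (1, 1, 1, 1, 1))


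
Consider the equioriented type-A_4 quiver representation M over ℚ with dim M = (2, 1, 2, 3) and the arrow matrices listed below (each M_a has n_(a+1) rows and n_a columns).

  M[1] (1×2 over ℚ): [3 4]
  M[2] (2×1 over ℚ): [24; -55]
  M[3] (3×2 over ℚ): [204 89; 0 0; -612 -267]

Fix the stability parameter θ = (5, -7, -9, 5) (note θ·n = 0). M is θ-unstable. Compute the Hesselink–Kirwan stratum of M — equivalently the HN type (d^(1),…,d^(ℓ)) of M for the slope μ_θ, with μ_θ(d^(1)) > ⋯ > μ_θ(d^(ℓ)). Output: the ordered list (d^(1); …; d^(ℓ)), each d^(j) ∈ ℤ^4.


Barcode: M ≅ I[1,1], I[1,4], I[3,3], I[4,4]^2. HN layers by μ_θ (3 steps, strictly decreasing):
  μ^(1)=5; μ^(2)=-11/3; μ^(3)=-9

((1, 0, 0, 3); (1, 1, 1, 0); (0, 0, 1, 0))


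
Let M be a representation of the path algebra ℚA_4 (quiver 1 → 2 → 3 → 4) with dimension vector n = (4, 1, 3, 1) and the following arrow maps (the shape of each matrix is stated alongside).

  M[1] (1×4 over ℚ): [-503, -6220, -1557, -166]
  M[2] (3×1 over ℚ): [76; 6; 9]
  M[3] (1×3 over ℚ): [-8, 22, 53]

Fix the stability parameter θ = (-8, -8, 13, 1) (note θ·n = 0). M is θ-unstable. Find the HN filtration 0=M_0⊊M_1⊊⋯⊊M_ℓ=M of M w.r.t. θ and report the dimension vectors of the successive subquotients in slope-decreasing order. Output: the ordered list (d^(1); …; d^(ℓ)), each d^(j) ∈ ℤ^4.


Via rank(M_{q-1}∘⋯∘M_p): M ≅ I[1,1]^3, I[1,4], I[3,3]^2.
μ_θ-semistable layers: μ^(1)=13; μ^(2)=7; μ^(3)=-8

((0, 0, 2, 0); (0, 0, 1, 1); (4, 1, 0, 0))


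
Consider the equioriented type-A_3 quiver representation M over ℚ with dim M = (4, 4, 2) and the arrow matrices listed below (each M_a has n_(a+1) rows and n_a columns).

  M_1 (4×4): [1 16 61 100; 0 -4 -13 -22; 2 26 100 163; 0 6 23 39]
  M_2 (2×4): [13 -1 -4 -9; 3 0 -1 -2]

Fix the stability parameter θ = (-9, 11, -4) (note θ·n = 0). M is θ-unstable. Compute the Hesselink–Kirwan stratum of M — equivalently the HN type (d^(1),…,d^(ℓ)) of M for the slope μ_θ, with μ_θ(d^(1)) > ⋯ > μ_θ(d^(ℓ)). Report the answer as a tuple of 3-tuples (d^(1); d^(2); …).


Via rank(M_{q-1}∘⋯∘M_p): M ≅ I[1,2]^2, I[1,3]^2.
μ_θ-semistable layers: μ^(1)=11; μ^(2)=7/2; μ^(3)=-9

((0, 2, 0); (0, 2, 2); (4, 0, 0))


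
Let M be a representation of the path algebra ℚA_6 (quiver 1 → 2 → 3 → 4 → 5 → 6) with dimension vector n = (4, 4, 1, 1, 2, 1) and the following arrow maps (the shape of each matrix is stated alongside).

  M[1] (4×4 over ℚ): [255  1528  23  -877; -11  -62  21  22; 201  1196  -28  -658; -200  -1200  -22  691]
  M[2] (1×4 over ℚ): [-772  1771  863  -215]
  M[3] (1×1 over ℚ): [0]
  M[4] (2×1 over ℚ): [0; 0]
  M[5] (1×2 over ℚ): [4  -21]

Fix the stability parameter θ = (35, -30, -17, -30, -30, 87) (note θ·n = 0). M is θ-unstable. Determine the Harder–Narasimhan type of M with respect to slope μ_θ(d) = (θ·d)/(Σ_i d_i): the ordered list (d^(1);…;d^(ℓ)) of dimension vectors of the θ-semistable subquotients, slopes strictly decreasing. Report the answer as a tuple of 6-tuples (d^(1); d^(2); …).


Interval decomposition of M: I[1,2]^3, I[1,3], I[4,4], I[5,5], I[5,6].
HN type (ℓ=4): μ^(1)=87; μ^(2)=5/2; μ^(3)=-4; μ^(4)=-30

((0, 0, 0, 0, 0, 1); (3, 3, 0, 0, 0, 0); (1, 1, 1, 0, 0, 0); (0, 0, 0, 1, 2, 0))


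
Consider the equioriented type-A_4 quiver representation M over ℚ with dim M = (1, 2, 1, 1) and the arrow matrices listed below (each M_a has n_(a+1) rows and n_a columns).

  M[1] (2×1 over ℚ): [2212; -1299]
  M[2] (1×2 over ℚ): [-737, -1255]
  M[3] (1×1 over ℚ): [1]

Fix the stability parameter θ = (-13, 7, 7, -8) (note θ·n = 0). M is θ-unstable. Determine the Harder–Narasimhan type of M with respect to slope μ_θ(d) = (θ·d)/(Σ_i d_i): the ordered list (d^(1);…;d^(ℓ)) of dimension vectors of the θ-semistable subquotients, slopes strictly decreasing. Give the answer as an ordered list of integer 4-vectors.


Interval decomposition of M: I[1,4], I[2,2].
HN type (ℓ=3): μ^(1)=7; μ^(2)=2; μ^(3)=-13

((0, 1, 0, 0); (0, 1, 1, 1); (1, 0, 0, 0))


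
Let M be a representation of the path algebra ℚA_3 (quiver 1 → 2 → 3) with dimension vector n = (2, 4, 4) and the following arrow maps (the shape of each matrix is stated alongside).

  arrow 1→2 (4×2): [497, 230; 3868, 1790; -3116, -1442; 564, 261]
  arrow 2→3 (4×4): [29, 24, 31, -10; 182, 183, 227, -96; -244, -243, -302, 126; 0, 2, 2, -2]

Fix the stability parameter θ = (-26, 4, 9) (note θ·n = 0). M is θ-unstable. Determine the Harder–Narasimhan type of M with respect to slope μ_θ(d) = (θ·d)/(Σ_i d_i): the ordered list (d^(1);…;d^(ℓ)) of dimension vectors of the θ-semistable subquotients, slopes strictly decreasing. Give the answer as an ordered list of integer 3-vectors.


Barcode: M ≅ I[1,3]^2, I[2,3]^2. HN layers by μ_θ (3 steps, strictly decreasing):
  μ^(1)=9; μ^(2)=4; μ^(3)=-26

((0, 0, 4); (0, 4, 0); (2, 0, 0))


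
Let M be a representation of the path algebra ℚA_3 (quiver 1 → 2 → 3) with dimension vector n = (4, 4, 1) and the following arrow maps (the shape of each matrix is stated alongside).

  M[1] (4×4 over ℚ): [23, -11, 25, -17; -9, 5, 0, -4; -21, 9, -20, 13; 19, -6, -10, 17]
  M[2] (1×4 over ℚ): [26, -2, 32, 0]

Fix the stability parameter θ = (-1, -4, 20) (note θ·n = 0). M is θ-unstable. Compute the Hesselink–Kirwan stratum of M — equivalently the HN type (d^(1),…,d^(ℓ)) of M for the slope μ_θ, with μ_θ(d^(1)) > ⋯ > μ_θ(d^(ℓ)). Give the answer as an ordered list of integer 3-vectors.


Interval decomposition of M: I[1,2]^3, I[1,3].
HN type (ℓ=2): μ^(1)=20; μ^(2)=-5/2

((0, 0, 1); (4, 4, 0))


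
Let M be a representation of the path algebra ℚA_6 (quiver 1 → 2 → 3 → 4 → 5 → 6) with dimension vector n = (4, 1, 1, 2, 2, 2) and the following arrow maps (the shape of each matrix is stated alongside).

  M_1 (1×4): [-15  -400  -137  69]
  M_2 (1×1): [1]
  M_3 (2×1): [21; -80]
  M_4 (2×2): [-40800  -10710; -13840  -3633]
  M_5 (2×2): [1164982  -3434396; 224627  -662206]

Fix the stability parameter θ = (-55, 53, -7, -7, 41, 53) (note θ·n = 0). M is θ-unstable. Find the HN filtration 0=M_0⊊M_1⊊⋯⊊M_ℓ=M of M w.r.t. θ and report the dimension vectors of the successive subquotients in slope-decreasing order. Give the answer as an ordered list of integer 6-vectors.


Interval decomposition of M: I[1,1]^3, I[1,4], I[4,6], I[5,5], I[6,6].
HN type (ℓ=5): μ^(1)=53; μ^(2)=41; μ^(3)=13; μ^(4)=-7; μ^(5)=-55

((0, 0, 0, 0, 0, 2); (0, 0, 0, 0, 2, 0); (0, 1, 1, 1, 0, 0); (0, 0, 0, 1, 0, 0); (4, 0, 0, 0, 0, 0))


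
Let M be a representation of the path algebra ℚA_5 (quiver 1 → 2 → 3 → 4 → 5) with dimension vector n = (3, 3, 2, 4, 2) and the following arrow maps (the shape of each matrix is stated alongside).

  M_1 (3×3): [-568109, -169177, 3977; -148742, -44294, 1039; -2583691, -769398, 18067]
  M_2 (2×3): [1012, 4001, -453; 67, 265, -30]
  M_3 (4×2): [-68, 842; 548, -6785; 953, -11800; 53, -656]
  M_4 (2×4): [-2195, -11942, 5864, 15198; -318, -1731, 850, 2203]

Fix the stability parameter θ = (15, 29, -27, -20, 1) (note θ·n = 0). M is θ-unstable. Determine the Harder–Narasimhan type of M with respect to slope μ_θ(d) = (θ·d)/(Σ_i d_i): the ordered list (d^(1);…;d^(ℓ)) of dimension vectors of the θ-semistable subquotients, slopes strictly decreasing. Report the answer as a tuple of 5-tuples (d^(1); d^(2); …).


Interval decomposition of M: I[1,2], I[1,5]^2, I[4,4]^2.
HN type (ℓ=5): μ^(1)=29; μ^(2)=15; μ^(3)=1; μ^(4)=-3/4; μ^(5)=-20

((0, 1, 0, 0, 0); (1, 0, 0, 0, 0); (0, 0, 0, 0, 2); (2, 2, 2, 2, 0); (0, 0, 0, 2, 0))


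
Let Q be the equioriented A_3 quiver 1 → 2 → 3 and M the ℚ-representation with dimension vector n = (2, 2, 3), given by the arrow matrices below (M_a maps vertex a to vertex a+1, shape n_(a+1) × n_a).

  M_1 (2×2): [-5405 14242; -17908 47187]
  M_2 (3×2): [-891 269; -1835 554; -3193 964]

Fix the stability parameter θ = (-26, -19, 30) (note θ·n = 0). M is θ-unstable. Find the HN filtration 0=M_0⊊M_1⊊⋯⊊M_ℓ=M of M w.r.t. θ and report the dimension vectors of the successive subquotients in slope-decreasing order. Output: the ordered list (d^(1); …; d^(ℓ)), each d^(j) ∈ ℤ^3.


Barcode: M ≅ I[1,3]^2, I[3,3]. HN layers by μ_θ (3 steps, strictly decreasing):
  μ^(1)=30; μ^(2)=-19; μ^(3)=-26

((0, 0, 3); (0, 2, 0); (2, 0, 0))


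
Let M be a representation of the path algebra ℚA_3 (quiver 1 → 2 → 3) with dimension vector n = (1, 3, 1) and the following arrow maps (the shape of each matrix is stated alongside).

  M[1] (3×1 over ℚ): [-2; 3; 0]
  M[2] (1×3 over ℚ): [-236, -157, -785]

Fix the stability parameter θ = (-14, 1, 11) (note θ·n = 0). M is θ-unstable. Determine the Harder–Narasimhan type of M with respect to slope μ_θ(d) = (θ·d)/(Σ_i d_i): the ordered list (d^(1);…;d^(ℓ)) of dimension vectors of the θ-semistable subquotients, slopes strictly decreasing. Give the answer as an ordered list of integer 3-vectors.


Via rank(M_{q-1}∘⋯∘M_p): M ≅ I[1,3], I[2,2]^2.
μ_θ-semistable layers: μ^(1)=11; μ^(2)=1; μ^(3)=-14

((0, 0, 1); (0, 3, 0); (1, 0, 0))


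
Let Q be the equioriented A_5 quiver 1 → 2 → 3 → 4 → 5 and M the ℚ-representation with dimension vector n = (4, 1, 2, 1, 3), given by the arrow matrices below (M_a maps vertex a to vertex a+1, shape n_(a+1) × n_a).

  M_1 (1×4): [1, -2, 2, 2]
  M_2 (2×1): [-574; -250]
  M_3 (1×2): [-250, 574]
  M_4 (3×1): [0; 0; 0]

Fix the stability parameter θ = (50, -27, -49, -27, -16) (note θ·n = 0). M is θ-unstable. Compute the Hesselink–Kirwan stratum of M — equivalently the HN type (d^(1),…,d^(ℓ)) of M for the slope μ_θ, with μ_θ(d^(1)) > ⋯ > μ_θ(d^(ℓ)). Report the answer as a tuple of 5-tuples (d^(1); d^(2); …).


Interval decomposition of M: I[1,1]^3, I[1,3], I[3,4], I[5,5]^3.
HN type (ℓ=5): μ^(1)=50; μ^(2)=-26/3; μ^(3)=-16; μ^(4)=-27; μ^(5)=-49

((3, 0, 0, 0, 0); (1, 1, 1, 0, 0); (0, 0, 0, 0, 3); (0, 0, 0, 1, 0); (0, 0, 1, 0, 0))


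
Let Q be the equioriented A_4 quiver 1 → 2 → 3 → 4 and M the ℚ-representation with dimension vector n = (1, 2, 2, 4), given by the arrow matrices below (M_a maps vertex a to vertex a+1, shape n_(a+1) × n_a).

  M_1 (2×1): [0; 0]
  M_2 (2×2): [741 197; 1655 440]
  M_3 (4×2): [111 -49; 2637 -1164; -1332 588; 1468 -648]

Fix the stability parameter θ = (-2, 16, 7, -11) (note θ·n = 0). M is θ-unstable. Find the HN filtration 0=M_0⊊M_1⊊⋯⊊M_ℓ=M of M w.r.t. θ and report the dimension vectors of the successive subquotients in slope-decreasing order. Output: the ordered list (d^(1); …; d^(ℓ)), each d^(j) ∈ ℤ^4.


Via rank(M_{q-1}∘⋯∘M_p): M ≅ I[1,1], I[2,4]^2, I[4,4]^2.
μ_θ-semistable layers: μ^(1)=4; μ^(2)=-2; μ^(3)=-11

((0, 2, 2, 2); (1, 0, 0, 0); (0, 0, 0, 2))


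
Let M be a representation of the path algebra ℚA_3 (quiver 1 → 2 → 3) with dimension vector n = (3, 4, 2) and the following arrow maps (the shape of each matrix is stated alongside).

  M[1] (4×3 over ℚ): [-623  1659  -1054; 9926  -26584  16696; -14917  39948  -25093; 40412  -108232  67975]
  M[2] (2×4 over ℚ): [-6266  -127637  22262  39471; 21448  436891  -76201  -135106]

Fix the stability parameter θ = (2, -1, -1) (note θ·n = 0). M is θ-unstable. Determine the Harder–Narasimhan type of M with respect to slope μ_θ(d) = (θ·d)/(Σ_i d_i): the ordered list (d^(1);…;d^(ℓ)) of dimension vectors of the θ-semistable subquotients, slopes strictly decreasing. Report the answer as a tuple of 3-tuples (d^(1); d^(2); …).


Interval decomposition of M: I[1,2], I[1,3]^2, I[2,2].
HN type (ℓ=3): μ^(1)=1/2; μ^(2)=0; μ^(3)=-1

((1, 1, 0); (2, 2, 2); (0, 1, 0))


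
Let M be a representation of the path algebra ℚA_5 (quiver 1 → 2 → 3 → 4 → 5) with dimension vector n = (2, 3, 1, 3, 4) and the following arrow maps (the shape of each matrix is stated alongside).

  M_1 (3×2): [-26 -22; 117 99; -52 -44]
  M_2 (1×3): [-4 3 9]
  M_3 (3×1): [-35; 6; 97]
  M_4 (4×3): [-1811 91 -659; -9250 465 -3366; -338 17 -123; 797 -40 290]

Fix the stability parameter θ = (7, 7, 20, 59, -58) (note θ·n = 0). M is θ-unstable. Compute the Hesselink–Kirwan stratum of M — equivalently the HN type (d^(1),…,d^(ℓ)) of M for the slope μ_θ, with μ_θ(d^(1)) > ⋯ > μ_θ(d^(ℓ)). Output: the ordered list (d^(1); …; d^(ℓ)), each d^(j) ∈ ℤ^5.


Interval decomposition of M: I[1,1], I[1,5], I[2,2]^2, I[4,5]^2, I[5,5].
HN type (ℓ=3): μ^(1)=7; μ^(2)=1/2; μ^(3)=-58

((2, 3, 1, 1, 1); (0, 0, 0, 2, 2); (0, 0, 0, 0, 1))


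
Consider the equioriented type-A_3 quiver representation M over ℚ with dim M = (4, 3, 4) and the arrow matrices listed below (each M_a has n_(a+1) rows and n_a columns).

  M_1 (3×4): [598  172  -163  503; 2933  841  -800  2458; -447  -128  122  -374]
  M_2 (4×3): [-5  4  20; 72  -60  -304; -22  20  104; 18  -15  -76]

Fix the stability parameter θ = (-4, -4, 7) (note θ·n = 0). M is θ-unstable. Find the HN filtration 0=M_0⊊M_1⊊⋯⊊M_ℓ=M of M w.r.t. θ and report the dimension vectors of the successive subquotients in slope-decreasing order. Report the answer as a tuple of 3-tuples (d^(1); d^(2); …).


Via rank(M_{q-1}∘⋯∘M_p): M ≅ I[1,1], I[1,2], I[1,3]^2, I[3,3]^2.
μ_θ-semistable layers: μ^(1)=7; μ^(2)=-4

((0, 0, 4); (4, 3, 0))


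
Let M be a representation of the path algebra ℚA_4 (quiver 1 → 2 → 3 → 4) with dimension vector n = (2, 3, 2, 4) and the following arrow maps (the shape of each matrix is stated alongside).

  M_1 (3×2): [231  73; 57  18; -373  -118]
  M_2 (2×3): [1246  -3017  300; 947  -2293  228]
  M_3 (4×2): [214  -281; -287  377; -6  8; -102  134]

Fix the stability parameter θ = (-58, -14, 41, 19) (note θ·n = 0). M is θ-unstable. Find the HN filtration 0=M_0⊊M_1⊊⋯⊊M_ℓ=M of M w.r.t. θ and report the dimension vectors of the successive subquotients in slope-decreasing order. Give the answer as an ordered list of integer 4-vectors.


Barcode: M ≅ I[1,4]^2, I[2,2], I[4,4]^2. HN layers by μ_θ (4 steps, strictly decreasing):
  μ^(1)=30; μ^(2)=19; μ^(3)=-14; μ^(4)=-58

((0, 0, 2, 2); (0, 0, 0, 2); (0, 3, 0, 0); (2, 0, 0, 0))


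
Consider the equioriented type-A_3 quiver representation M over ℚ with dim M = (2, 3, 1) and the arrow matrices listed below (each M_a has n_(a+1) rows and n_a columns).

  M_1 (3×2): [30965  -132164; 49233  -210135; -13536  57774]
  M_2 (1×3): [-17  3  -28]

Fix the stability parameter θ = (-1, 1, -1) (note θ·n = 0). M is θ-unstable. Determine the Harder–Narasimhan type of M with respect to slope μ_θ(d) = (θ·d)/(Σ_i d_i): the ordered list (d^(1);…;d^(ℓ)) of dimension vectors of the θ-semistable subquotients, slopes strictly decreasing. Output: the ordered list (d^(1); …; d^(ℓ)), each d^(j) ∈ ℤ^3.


Via rank(M_{q-1}∘⋯∘M_p): M ≅ I[1,2], I[1,3], I[2,2].
μ_θ-semistable layers: μ^(1)=1; μ^(2)=0; μ^(3)=-1

((0, 2, 0); (0, 1, 1); (2, 0, 0))


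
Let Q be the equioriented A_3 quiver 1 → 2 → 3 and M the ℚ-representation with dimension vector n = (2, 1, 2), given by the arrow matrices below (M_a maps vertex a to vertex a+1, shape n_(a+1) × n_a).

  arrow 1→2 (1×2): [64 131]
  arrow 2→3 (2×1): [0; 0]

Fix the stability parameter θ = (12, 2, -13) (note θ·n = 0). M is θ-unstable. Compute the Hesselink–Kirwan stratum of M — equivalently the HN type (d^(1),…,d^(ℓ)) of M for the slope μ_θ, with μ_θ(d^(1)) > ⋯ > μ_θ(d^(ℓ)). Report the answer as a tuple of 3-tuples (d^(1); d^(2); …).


Via rank(M_{q-1}∘⋯∘M_p): M ≅ I[1,1], I[1,2], I[3,3]^2.
μ_θ-semistable layers: μ^(1)=12; μ^(2)=7; μ^(3)=-13

((1, 0, 0); (1, 1, 0); (0, 0, 2))


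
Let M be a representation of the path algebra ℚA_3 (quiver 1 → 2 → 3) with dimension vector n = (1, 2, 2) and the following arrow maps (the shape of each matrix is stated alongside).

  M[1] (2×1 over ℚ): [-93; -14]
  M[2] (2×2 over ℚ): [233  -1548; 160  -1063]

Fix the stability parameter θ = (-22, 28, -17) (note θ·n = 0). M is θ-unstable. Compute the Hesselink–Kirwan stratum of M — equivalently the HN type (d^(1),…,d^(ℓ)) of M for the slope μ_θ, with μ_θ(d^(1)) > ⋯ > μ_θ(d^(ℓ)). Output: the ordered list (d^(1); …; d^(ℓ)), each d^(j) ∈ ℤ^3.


Via rank(M_{q-1}∘⋯∘M_p): M ≅ I[1,3], I[2,3].
μ_θ-semistable layers: μ^(1)=11/2; μ^(2)=-22

((0, 2, 2); (1, 0, 0))


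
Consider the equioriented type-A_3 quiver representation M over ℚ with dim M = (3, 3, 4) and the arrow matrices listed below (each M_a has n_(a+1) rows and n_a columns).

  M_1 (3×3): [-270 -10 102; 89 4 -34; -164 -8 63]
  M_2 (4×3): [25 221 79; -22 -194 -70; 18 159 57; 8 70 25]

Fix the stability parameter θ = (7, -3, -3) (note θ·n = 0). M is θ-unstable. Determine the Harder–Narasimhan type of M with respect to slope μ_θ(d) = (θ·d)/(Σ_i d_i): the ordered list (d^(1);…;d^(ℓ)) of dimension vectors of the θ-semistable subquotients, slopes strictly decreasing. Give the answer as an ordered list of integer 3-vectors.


Barcode: M ≅ I[1,3]^3, I[3,3]. HN layers by μ_θ (2 steps, strictly decreasing):
  μ^(1)=1/3; μ^(2)=-3

((3, 3, 3); (0, 0, 1))


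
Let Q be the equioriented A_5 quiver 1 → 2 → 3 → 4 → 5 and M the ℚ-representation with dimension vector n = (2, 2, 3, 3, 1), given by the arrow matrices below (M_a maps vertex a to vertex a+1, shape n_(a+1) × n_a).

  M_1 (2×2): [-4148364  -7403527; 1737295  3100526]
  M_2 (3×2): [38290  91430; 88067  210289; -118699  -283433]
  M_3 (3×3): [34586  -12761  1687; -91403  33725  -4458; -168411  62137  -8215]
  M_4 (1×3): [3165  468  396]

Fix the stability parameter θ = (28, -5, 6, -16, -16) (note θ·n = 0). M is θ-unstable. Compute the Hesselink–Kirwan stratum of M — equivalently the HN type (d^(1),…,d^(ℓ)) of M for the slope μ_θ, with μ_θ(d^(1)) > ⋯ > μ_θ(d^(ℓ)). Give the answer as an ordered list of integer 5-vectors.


Interval decomposition of M: I[1,2], I[1,4], I[3,4], I[3,5].
HN type (ℓ=4): μ^(1)=23/2; μ^(2)=13/4; μ^(3)=-5; μ^(4)=-26/3

((1, 1, 0, 0, 0); (1, 1, 1, 1, 0); (0, 0, 1, 1, 0); (0, 0, 1, 1, 1))


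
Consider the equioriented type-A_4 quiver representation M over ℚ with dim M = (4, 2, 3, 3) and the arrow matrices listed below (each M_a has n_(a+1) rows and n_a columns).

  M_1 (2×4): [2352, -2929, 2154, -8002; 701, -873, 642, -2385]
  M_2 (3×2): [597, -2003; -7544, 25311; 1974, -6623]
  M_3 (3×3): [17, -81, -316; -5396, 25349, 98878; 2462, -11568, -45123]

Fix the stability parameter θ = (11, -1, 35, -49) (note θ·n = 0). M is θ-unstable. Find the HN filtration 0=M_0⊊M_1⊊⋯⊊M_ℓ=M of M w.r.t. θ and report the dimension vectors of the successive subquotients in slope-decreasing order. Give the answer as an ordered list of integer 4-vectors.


Interval decomposition of M: I[1,1]^2, I[1,4]^2, I[3,4].
HN type (ℓ=3): μ^(1)=11; μ^(2)=-1; μ^(3)=-7

((2, 0, 0, 0); (2, 2, 2, 2); (0, 0, 1, 1))


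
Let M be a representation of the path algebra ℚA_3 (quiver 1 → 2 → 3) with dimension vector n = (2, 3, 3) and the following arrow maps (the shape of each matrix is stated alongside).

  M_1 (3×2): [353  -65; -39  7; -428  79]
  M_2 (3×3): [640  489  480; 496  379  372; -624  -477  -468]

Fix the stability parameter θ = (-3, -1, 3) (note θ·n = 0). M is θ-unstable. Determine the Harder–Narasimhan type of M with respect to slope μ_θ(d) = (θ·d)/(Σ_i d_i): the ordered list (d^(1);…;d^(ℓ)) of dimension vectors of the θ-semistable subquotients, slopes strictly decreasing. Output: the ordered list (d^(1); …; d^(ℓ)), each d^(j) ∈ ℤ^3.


Via rank(M_{q-1}∘⋯∘M_p): M ≅ I[1,3]^2, I[2,2], I[3,3].
μ_θ-semistable layers: μ^(1)=3; μ^(2)=-1; μ^(3)=-3

((0, 0, 3); (0, 3, 0); (2, 0, 0))


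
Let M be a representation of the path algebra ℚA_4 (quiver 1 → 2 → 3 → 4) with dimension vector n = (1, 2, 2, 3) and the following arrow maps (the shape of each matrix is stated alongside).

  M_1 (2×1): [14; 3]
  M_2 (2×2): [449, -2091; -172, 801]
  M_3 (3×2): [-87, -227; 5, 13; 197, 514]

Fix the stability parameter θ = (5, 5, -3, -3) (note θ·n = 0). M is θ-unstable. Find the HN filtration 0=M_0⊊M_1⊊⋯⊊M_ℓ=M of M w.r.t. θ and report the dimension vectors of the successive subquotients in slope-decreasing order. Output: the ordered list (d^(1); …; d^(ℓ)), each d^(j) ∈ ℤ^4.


Interval decomposition of M: I[1,4], I[2,4], I[4,4].
HN type (ℓ=3): μ^(1)=1; μ^(2)=-1/3; μ^(3)=-3

((1, 1, 1, 1); (0, 1, 1, 1); (0, 0, 0, 1))


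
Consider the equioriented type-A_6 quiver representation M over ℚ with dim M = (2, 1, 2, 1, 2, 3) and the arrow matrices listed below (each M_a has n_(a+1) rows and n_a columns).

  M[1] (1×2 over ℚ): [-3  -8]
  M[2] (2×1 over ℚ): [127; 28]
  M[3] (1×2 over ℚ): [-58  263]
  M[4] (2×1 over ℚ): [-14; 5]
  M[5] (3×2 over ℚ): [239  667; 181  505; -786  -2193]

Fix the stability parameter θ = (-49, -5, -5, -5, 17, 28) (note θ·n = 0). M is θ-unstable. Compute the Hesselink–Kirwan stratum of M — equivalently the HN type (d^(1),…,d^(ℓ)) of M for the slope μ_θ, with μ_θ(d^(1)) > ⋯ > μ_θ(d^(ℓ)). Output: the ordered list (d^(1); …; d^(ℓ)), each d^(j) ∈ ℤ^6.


Interval decomposition of M: I[1,1], I[1,6], I[3,3], I[5,6], I[6,6].
HN type (ℓ=4): μ^(1)=28; μ^(2)=17; μ^(3)=-5; μ^(4)=-49

((0, 0, 0, 0, 0, 3); (0, 0, 0, 0, 2, 0); (0, 1, 2, 1, 0, 0); (2, 0, 0, 0, 0, 0))


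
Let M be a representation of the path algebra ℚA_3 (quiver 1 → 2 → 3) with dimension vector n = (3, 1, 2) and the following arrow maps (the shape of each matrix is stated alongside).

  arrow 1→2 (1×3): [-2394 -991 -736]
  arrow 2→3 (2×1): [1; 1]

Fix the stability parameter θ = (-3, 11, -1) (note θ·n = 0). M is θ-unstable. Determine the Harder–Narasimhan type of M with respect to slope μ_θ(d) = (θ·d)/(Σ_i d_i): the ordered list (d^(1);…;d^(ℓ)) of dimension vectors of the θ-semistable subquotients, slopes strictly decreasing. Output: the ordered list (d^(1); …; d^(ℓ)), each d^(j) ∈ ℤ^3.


Interval decomposition of M: I[1,1]^2, I[1,3], I[3,3].
HN type (ℓ=3): μ^(1)=5; μ^(2)=-1; μ^(3)=-3

((0, 1, 1); (0, 0, 1); (3, 0, 0))


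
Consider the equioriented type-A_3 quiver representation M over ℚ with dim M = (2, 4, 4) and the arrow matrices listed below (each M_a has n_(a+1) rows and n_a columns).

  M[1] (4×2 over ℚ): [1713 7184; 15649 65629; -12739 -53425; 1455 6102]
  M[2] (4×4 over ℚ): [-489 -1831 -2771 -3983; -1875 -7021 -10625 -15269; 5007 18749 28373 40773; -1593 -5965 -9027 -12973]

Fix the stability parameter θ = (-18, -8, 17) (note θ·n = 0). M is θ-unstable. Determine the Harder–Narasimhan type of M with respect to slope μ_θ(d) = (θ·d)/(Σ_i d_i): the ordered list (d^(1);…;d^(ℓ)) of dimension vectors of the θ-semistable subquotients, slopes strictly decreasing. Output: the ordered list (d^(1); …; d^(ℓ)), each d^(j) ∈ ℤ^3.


Via rank(M_{q-1}∘⋯∘M_p): M ≅ I[1,2], I[1,3], I[2,2], I[2,3], I[3,3]^2.
μ_θ-semistable layers: μ^(1)=17; μ^(2)=-8; μ^(3)=-18

((0, 0, 4); (0, 4, 0); (2, 0, 0))


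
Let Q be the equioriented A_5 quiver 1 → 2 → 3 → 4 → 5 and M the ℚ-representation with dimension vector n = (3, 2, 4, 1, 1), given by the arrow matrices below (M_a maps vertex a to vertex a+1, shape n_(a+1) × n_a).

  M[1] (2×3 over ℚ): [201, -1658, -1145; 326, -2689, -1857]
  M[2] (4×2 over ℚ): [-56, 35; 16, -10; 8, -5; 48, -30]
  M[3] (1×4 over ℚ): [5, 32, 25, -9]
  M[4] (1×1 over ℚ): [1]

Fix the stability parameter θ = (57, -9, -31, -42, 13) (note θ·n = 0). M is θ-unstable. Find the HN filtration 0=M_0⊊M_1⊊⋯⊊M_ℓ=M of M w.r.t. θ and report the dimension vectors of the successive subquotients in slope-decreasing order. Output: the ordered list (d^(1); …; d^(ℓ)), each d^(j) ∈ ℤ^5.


Barcode: M ≅ I[1,1], I[1,2], I[1,3], I[3,3]^2, I[3,5]. HN layers by μ_θ (6 steps, strictly decreasing):
  μ^(1)=57; μ^(2)=24; μ^(3)=13; μ^(4)=17/3; μ^(5)=-31; μ^(6)=-73/2

((1, 0, 0, 0, 0); (1, 1, 0, 0, 0); (0, 0, 0, 0, 1); (1, 1, 1, 0, 0); (0, 0, 2, 0, 0); (0, 0, 1, 1, 0))


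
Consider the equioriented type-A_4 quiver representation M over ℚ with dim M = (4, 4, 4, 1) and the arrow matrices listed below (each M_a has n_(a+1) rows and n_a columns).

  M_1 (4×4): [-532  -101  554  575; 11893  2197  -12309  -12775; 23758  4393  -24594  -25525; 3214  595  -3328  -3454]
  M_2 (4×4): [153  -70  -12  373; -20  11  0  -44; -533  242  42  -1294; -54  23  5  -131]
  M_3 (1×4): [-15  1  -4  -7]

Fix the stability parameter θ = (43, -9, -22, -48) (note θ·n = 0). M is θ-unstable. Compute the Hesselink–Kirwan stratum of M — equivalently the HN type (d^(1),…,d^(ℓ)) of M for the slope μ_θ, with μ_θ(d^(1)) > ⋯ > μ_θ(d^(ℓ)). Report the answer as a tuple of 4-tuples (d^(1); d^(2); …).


Barcode: M ≅ I[1,3]^3, I[1,4]. HN layers by μ_θ (2 steps, strictly decreasing):
  μ^(1)=4; μ^(2)=-9

((3, 3, 3, 0); (1, 1, 1, 1))


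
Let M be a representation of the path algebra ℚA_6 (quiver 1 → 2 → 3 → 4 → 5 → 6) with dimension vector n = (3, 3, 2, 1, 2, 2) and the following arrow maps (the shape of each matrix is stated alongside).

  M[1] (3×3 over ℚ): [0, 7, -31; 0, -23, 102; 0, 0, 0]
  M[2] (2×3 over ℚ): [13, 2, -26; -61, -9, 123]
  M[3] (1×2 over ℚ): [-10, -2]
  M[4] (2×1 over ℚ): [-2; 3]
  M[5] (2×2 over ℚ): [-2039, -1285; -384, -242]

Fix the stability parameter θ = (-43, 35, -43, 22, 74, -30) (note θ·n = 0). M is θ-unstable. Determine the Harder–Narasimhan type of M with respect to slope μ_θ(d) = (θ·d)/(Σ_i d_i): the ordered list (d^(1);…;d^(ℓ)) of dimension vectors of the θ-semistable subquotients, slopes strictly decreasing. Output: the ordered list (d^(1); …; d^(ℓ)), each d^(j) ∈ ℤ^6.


Via rank(M_{q-1}∘⋯∘M_p): M ≅ I[1,1], I[1,3], I[1,6], I[2,2], I[5,6].
μ_θ-semistable layers: μ^(1)=35; μ^(2)=22; μ^(3)=-4; μ^(4)=-43

((0, 1, 0, 0, 0, 0); (0, 0, 0, 1, 2, 2); (0, 2, 2, 0, 0, 0); (3, 0, 0, 0, 0, 0))


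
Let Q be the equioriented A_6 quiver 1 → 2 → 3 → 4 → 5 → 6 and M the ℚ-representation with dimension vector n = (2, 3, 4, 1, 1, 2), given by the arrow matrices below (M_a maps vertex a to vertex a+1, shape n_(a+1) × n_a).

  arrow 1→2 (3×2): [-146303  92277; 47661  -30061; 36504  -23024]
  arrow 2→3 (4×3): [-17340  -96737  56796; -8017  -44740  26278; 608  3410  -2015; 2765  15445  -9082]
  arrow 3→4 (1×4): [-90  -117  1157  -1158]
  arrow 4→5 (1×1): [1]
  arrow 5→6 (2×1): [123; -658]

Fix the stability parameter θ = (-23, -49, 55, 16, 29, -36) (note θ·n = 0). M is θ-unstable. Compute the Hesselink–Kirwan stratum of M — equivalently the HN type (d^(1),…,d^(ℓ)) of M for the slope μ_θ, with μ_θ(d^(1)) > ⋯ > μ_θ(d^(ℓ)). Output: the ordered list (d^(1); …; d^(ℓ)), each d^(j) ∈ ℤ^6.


Interval decomposition of M: I[1,3], I[1,6], I[2,3], I[3,3], I[6,6].
HN type (ℓ=4): μ^(1)=55; μ^(2)=16; μ^(3)=-36; μ^(4)=-49

((0, 0, 3, 0, 0, 0); (0, 0, 1, 1, 1, 1); (2, 2, 0, 0, 0, 1); (0, 1, 0, 0, 0, 0))


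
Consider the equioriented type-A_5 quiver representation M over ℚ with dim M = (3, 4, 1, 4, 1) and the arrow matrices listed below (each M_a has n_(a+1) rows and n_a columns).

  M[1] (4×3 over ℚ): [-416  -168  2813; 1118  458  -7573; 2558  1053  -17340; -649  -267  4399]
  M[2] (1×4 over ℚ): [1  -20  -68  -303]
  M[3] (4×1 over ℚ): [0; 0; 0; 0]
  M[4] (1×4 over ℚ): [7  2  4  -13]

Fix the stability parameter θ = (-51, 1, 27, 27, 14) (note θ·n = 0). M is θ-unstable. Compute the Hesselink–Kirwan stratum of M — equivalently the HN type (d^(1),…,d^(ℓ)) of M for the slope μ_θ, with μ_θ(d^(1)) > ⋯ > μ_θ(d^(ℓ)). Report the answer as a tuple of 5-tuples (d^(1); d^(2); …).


Via rank(M_{q-1}∘⋯∘M_p): M ≅ I[1,2]^2, I[1,3], I[2,2], I[4,4]^3, I[4,5].
μ_θ-semistable layers: μ^(1)=27; μ^(2)=41/2; μ^(3)=1; μ^(4)=-51

((0, 0, 1, 3, 0); (0, 0, 0, 1, 1); (0, 4, 0, 0, 0); (3, 0, 0, 0, 0))


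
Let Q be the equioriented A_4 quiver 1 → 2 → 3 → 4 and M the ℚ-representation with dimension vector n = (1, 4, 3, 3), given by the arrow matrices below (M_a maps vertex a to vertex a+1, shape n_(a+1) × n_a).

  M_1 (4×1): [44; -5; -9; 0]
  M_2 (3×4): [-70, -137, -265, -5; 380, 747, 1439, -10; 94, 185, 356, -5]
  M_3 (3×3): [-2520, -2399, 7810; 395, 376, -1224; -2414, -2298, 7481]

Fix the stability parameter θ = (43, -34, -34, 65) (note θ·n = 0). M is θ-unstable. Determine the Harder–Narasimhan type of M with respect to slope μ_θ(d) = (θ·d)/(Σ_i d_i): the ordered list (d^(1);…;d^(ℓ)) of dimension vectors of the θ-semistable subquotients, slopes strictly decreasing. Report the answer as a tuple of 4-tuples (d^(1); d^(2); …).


Interval decomposition of M: I[1,4], I[2,2], I[2,4]^2.
HN type (ℓ=3): μ^(1)=65; μ^(2)=-25/3; μ^(3)=-34

((0, 0, 0, 3); (1, 1, 1, 0); (0, 3, 2, 0))


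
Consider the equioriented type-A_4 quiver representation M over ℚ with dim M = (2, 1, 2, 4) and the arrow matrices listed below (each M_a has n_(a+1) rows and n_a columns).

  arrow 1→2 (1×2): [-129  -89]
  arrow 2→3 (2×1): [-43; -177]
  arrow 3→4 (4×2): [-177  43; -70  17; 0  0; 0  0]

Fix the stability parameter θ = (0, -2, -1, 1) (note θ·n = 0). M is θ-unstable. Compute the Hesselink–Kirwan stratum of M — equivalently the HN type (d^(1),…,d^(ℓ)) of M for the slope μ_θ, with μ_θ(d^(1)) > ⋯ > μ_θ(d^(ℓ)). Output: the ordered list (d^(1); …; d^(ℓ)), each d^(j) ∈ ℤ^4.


Interval decomposition of M: I[1,1], I[1,4], I[3,4], I[4,4]^2.
HN type (ℓ=3): μ^(1)=1; μ^(2)=0; μ^(3)=-1

((0, 0, 0, 4); (1, 0, 0, 0); (1, 1, 2, 0))


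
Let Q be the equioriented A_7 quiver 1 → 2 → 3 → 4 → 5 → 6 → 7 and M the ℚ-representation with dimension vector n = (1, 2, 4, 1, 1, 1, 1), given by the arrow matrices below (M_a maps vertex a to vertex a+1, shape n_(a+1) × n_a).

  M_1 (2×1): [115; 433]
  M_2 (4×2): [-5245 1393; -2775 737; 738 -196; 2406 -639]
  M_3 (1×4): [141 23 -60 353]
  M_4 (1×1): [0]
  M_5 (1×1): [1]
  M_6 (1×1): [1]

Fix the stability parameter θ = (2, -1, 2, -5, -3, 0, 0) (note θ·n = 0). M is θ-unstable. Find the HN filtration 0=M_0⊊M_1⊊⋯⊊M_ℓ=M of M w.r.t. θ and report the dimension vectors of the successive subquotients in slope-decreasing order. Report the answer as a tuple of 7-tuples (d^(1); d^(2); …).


Via rank(M_{q-1}∘⋯∘M_p): M ≅ I[1,4], I[2,3], I[3,3]^2, I[5,7].
μ_θ-semistable layers: μ^(1)=2; μ^(2)=0; μ^(3)=-1/2; μ^(4)=-1; μ^(5)=-3

((0, 0, 3, 0, 0, 0, 0); (0, 0, 0, 0, 0, 1, 1); (1, 1, 1, 1, 0, 0, 0); (0, 1, 0, 0, 0, 0, 0); (0, 0, 0, 0, 1, 0, 0))


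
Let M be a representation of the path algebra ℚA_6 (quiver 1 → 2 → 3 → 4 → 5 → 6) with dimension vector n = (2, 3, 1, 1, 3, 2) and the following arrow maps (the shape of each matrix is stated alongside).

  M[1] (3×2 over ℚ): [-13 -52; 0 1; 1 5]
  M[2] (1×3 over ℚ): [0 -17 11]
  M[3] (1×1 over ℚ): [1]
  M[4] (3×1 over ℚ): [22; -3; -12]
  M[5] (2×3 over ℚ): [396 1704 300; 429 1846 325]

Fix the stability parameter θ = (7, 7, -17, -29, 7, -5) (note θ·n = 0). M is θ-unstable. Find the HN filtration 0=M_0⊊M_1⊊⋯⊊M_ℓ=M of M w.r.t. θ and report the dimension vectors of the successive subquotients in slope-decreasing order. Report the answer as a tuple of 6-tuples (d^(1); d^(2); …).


Via rank(M_{q-1}∘⋯∘M_p): M ≅ I[1,2], I[1,5], I[2,2], I[5,5], I[5,6], I[6,6].
μ_θ-semistable layers: μ^(1)=7; μ^(2)=1; μ^(3)=-5; μ^(4)=-8

((1, 2, 0, 0, 2, 0); (0, 0, 0, 0, 1, 1); (0, 0, 0, 0, 0, 1); (1, 1, 1, 1, 0, 0))


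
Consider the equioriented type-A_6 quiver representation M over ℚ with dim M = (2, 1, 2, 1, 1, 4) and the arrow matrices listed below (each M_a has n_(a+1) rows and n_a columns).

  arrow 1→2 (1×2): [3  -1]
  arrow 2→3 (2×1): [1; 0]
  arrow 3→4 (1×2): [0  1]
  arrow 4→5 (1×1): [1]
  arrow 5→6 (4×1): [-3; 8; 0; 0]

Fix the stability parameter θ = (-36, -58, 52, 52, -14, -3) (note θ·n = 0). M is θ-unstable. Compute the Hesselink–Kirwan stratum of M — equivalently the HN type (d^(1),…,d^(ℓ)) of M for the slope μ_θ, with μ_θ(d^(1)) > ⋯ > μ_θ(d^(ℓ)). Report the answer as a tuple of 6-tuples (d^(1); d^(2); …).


Barcode: M ≅ I[1,1], I[1,3], I[3,6], I[6,6]^3. HN layers by μ_θ (5 steps, strictly decreasing):
  μ^(1)=52; μ^(2)=87/4; μ^(3)=-3; μ^(4)=-36; μ^(5)=-47

((0, 0, 1, 0, 0, 0); (0, 0, 1, 1, 1, 1); (0, 0, 0, 0, 0, 3); (1, 0, 0, 0, 0, 0); (1, 1, 0, 0, 0, 0))
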